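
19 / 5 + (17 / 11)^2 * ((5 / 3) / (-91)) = 620402/165165 = 3.76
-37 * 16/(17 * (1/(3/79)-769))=0.05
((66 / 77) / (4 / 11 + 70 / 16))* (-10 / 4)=-440/973 = -0.45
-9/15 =-3/5 = -0.60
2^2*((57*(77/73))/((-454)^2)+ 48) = 722234853/3761617 = 192.00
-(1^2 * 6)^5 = -7776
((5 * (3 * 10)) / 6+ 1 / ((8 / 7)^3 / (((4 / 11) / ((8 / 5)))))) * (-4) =-283315/2816 = -100.61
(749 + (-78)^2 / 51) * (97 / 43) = 1431817/731 = 1958.71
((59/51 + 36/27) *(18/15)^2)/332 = 381/35275 = 0.01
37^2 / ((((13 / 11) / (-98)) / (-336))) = 495862752/13 = 38143288.62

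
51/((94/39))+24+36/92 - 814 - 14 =-1691655/2162 = -782.45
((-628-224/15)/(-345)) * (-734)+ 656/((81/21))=-18595688/15525 = -1197.79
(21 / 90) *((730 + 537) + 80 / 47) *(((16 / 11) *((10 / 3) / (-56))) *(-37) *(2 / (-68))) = -27.89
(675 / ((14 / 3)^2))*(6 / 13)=14.31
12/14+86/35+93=3371/35 = 96.31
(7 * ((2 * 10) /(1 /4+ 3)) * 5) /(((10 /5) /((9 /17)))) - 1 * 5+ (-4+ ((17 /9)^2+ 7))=1048667/17901 = 58.58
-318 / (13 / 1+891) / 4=-159/1808 = -0.09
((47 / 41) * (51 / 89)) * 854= 2047038/3649 = 560.99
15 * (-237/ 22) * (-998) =1773945/11 = 161267.73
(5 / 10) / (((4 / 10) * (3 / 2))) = 5/6 = 0.83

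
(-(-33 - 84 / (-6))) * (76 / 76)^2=19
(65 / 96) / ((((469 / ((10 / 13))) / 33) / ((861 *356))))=3010425/268 = 11232.93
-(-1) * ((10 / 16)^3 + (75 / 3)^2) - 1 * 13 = 313469/512 = 612.24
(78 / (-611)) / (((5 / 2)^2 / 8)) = -192/1175 = -0.16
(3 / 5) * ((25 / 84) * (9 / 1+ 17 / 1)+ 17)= 1039/70 = 14.84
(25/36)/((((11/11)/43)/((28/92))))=7525/828 = 9.09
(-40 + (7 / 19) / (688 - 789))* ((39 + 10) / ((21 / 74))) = -13255102/1919 = -6907.30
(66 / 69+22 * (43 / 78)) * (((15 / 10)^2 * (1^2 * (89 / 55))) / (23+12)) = 284889/209300 = 1.36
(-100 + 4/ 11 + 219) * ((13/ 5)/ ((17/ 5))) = 17069/187 = 91.28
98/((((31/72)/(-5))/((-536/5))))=3782016/31 = 122000.52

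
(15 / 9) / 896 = 5/2688 = 0.00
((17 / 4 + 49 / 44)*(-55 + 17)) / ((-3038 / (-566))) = -634486/16709 = -37.97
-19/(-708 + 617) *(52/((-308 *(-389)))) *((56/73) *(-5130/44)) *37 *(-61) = 439979580/24052259 = 18.29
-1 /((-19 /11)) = 0.58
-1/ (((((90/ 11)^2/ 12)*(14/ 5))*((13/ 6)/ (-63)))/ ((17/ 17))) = 121/65 = 1.86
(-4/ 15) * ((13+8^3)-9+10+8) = -712/5 = -142.40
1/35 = 0.03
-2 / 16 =-1/8 = -0.12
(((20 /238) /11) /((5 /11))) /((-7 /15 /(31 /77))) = -930/64141 = -0.01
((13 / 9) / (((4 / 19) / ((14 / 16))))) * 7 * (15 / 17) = 60515/1632 = 37.08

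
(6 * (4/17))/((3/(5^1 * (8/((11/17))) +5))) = 5880/187 = 31.44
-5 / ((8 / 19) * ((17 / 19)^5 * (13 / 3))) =-705688215/147665128 = -4.78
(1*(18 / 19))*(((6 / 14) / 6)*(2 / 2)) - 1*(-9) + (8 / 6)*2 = 4682/399 = 11.73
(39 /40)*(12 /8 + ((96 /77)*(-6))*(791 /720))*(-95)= 547599/880 = 622.27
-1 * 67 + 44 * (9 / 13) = -475/13 = -36.54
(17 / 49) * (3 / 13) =51/637 = 0.08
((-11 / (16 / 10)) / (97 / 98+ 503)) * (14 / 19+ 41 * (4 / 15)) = -896357/5630574 = -0.16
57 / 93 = 19/31 = 0.61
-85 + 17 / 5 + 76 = -28/5 = -5.60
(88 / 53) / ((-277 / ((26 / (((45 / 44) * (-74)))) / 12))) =12584/73331595 = 0.00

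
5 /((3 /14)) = 70/3 = 23.33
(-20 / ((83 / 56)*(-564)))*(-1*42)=-3920/3901 = -1.00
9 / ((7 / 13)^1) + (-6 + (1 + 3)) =103/7 = 14.71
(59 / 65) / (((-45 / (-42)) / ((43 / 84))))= 2537/5850 = 0.43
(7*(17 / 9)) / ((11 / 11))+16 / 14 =905/63 = 14.37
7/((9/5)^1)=35/9 = 3.89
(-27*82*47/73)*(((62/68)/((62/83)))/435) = -1439469/359890 = -4.00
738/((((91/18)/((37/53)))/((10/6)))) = 819180/4823 = 169.85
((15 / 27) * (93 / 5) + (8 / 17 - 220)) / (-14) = 10669/714 = 14.94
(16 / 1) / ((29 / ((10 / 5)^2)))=64/29 = 2.21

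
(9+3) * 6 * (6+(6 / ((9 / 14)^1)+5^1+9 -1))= 2040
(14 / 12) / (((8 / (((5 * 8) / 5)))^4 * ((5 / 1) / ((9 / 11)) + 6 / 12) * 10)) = 3/170 = 0.02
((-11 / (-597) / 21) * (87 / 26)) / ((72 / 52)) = 319/150444 = 0.00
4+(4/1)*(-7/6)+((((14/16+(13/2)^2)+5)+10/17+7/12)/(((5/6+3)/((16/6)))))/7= 11584/2737 = 4.23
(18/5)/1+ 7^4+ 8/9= 2405.49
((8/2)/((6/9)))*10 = 60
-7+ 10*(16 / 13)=69/13 = 5.31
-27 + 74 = 47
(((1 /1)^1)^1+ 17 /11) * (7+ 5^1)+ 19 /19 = 347/11 = 31.55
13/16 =0.81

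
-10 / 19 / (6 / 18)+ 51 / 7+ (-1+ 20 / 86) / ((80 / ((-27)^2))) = -588621/457520 = -1.29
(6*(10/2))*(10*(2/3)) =200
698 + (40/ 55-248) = 4958/11 = 450.73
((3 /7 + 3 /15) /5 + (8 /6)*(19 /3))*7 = 13498/225 = 59.99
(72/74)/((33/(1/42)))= 2/2849 = 0.00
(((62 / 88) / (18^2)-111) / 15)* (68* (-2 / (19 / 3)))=158.90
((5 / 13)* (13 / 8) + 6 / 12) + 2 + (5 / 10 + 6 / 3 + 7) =101/8 = 12.62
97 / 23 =4.22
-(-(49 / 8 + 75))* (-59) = -4786.38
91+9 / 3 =94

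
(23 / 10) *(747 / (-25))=-17181/250 = -68.72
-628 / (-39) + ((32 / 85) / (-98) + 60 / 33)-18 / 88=126592709/7147140 = 17.71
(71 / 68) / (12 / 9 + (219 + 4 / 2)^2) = 213/9963836 = 0.00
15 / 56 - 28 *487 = -763601/56 = -13635.73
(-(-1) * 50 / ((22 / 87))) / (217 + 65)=0.70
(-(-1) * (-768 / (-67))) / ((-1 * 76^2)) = -48/24187 = 0.00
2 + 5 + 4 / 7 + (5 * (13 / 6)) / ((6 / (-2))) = 499/126 = 3.96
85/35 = 17/7 = 2.43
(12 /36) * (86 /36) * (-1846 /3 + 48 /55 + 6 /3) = -2172704/4455 = -487.70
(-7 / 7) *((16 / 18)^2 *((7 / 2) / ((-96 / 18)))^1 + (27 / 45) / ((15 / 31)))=-487/675 = -0.72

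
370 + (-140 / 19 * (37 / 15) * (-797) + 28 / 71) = 60123118/4047 = 14856.22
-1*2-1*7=-9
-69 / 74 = -0.93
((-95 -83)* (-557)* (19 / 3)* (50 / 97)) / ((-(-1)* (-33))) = -94188700/9603 = -9808.26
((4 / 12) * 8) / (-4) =-2/3 = -0.67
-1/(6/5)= -5/6 = -0.83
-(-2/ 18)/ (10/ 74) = 37/45 = 0.82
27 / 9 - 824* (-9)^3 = 600699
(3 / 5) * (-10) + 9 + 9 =12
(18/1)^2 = 324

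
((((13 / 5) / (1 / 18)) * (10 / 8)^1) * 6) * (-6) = -2106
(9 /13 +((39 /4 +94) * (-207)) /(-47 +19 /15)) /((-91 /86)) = -721375353/1623076 = -444.45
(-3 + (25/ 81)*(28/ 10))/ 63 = -173/5103 = -0.03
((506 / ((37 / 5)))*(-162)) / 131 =-409860/4847 = -84.56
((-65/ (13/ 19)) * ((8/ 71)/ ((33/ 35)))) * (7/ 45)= -37240/21087 = -1.77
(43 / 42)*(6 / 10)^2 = 129/350 = 0.37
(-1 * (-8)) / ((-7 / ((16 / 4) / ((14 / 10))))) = -160/49 = -3.27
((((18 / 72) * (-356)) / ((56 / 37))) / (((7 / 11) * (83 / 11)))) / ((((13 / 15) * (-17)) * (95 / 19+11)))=5976795/115047296 = 0.05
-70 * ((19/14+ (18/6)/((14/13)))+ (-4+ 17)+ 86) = -7220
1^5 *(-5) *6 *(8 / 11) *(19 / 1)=-4560/11 = -414.55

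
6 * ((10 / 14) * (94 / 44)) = 705/77 = 9.16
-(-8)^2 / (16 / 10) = -40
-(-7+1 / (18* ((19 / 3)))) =797/114 = 6.99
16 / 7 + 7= 65/7 = 9.29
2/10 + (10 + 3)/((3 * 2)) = 71/30 = 2.37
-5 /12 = -0.42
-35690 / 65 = -7138/13 = -549.08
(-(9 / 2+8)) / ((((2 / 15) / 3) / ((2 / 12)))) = -375/8 = -46.88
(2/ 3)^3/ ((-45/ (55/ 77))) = -8/1701 = 0.00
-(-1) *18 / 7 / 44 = 9/154 = 0.06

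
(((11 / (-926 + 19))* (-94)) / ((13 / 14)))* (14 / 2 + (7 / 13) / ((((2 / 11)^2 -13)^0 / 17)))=3039960/153283 = 19.83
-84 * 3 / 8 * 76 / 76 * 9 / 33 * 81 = -15309/22 = -695.86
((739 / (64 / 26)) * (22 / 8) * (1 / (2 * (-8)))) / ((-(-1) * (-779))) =0.07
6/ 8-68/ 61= -89/244 = -0.36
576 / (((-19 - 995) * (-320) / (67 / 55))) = 201/92950 = 0.00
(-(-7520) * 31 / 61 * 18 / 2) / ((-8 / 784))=-205611840/61 = -3370685.90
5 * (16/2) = 40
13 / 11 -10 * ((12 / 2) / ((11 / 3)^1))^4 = -1032457/14641 = -70.52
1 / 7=0.14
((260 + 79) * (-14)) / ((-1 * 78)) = 791/13 = 60.85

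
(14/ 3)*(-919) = -4288.67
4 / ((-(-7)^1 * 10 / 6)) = 12/35 = 0.34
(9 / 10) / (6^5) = 1/8640 = 0.00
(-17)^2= 289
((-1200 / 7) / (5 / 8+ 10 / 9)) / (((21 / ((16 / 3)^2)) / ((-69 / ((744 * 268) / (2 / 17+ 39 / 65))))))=0.03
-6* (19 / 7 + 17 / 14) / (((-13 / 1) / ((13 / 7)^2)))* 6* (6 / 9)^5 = 45760/9261 = 4.94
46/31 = 1.48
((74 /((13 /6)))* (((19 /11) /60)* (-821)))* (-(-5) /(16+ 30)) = -577163/6578 = -87.74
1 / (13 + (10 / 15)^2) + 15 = 1824/121 = 15.07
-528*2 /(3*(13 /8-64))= 2816/499 = 5.64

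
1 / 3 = 0.33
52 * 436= 22672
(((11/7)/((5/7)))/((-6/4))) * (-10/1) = 44/3 = 14.67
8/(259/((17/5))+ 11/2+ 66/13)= 3536/38345 = 0.09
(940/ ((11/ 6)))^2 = 31809600/121 = 262889.26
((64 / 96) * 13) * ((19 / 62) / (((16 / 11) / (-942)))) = -426569/248 = -1720.04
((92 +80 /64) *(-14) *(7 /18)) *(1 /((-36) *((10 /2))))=18277/6480 = 2.82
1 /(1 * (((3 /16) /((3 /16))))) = 1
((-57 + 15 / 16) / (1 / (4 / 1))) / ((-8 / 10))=4485/16 = 280.31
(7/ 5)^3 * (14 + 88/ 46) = 43.67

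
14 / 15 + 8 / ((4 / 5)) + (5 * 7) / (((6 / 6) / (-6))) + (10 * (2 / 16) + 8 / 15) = -11837/60 = -197.28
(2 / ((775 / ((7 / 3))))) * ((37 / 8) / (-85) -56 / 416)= -3899/3425500 = 0.00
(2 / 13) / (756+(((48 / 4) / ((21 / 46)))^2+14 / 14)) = 98/922337 = 0.00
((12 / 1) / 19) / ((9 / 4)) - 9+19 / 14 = -5875/798 = -7.36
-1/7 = -0.14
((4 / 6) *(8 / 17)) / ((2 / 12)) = 32/17 = 1.88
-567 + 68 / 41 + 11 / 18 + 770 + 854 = 781741/738 = 1059.27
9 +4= 13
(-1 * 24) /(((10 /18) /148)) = -31968/5 = -6393.60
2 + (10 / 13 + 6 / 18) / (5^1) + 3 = 1018/195 = 5.22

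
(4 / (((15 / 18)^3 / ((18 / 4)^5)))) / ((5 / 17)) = 27103491/625 = 43365.59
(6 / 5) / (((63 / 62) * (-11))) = -124/1155 = -0.11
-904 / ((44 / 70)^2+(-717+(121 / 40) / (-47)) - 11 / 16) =1.26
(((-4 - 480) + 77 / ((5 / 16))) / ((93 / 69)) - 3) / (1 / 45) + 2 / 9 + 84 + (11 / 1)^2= -2193652/279 = -7862.55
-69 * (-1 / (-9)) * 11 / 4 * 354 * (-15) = 223905/2 = 111952.50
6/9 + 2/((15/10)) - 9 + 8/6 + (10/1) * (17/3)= 51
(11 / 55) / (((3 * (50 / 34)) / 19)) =323/375 = 0.86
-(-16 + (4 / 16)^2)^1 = 15.94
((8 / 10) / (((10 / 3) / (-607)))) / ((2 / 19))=-34599/25 = -1383.96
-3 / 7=-0.43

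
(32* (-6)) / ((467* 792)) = -8/15411 = 0.00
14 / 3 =4.67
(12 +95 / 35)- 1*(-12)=187/7 = 26.71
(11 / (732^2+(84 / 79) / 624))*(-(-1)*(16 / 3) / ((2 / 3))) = 32864/200105909 = 0.00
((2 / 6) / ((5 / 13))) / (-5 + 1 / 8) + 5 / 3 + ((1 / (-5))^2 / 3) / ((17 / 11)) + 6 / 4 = 22931/7650 = 3.00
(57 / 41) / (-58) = -57/2378 = -0.02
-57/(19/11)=-33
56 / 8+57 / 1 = 64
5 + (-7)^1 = -2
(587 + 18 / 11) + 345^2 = 1315750/11 = 119613.64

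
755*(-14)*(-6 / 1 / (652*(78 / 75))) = 396375/4238 = 93.53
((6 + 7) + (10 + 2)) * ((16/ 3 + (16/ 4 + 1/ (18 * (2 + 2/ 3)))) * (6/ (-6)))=-11225/48 = -233.85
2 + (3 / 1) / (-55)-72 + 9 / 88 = -30779/440 = -69.95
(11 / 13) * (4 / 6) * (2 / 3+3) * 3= 242/39 = 6.21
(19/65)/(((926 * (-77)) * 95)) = -1/23173150 = 0.00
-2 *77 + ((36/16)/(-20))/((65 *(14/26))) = -431209/2800 = -154.00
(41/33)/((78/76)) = 1558/1287 = 1.21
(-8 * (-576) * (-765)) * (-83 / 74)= 146292480/37 = 3953850.81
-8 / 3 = -2.67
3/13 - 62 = -61.77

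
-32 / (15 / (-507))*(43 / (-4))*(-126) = 7325136/5 = 1465027.20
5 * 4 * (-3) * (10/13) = -600/13 = -46.15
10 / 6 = 5/3 = 1.67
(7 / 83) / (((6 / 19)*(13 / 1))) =133/6474 = 0.02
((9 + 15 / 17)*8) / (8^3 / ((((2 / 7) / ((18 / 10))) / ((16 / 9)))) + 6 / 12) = 13440/974933 = 0.01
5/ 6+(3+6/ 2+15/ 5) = 59/6 = 9.83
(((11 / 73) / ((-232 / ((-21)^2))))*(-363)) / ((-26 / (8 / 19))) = -1.68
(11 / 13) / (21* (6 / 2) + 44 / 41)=451/34151 = 0.01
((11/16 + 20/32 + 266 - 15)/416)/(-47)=-0.01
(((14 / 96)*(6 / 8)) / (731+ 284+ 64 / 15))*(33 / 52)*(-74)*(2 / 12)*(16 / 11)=-3885/3180112 = 0.00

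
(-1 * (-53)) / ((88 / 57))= 34.33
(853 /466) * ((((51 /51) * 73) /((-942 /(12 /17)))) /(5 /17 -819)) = 62269/509134358 = 0.00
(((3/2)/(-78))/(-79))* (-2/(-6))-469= -5779955/12324 = -469.00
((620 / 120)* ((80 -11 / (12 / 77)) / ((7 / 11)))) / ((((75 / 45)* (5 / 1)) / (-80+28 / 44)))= -1019373/1400 = -728.12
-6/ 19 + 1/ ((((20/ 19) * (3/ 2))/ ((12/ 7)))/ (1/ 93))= -18808/61845 = -0.30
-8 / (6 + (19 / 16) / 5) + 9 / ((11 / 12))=8.54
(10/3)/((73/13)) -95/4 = -20285/876 = -23.16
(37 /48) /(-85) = -37/4080 = -0.01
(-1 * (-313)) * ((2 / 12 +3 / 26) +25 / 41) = 446338/1599 = 279.14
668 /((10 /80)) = 5344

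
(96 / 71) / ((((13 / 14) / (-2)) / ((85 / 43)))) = -228480/39689 = -5.76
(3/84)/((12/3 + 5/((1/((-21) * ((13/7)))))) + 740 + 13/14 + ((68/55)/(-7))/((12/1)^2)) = 495/7621993 = 0.00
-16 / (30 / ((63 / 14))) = -12/5 = -2.40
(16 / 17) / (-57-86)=-16/2431 = -0.01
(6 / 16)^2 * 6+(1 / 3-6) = -463/96 = -4.82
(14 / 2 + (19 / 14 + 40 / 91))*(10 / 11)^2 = 80050/11011 = 7.27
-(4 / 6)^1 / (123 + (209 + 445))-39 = -90911/2331 = -39.00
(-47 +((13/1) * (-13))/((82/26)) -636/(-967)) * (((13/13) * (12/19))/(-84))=565976/753293 = 0.75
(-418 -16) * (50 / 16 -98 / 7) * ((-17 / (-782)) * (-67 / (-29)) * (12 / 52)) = 130851/2392 = 54.70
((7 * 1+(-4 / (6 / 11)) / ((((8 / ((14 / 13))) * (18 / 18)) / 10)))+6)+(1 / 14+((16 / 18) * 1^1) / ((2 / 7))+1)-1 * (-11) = 29993/1638 = 18.31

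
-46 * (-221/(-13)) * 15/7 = -11730/7 = -1675.71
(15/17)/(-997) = -15/16949 = 0.00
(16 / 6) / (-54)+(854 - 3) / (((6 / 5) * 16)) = 114757/2592 = 44.27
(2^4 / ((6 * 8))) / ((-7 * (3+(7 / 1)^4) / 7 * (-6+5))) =1/7212 = 0.00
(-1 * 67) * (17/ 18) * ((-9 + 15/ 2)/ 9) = 1139/108 = 10.55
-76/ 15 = -5.07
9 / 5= 1.80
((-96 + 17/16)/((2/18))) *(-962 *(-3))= -19727253/8 = -2465906.62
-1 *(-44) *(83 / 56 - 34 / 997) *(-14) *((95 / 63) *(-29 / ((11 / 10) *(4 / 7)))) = 123740825/1994 = 62056.58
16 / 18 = 8/9 = 0.89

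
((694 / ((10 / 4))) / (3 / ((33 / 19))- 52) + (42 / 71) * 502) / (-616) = -7151654/15116255 = -0.47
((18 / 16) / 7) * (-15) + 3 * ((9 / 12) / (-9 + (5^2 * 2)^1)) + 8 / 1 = 12959/2296 = 5.64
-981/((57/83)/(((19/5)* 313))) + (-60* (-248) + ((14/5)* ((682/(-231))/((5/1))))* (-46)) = -126305291/75 = -1684070.55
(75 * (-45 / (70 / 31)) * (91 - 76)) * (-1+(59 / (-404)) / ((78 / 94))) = 276942375/10504 = 26365.42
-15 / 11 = -1.36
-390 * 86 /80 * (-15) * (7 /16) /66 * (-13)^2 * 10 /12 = 16532425/2816 = 5870.89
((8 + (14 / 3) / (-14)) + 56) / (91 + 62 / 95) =18145/26121 = 0.69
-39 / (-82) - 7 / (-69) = 3265/5658 = 0.58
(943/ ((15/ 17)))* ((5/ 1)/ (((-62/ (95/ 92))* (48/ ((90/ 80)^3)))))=-5363415/2031616 = -2.64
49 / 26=1.88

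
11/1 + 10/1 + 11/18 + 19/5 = 2287/90 = 25.41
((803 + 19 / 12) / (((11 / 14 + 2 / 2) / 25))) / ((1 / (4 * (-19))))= -2568230/3 = -856076.67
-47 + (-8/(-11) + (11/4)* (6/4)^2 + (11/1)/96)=-42209/1056 = -39.97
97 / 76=1.28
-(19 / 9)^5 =-2476099/59049 = -41.93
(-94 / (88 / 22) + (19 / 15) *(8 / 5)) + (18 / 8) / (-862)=-5553679/258600 = -21.48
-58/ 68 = -0.85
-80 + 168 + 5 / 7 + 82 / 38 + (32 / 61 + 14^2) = 2331650/8113 = 287.40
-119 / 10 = -11.90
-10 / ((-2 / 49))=245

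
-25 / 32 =-0.78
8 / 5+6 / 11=118/55 = 2.15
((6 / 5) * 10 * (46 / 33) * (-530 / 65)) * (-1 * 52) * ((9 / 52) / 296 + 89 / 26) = 128475286/5291 = 24281.85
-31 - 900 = -931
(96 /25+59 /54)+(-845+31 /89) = -100892249/120150 = -839.72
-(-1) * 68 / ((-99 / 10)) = -680/99 = -6.87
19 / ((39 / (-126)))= -61.38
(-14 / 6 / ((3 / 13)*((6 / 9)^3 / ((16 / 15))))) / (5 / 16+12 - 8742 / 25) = 14560/134947 = 0.11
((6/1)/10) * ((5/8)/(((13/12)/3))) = 27/26 = 1.04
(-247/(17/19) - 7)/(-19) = 4812/323 = 14.90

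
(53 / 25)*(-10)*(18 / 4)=-477/5 = -95.40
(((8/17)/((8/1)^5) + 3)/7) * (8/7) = 208897/426496 = 0.49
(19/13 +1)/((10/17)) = 272/65 = 4.18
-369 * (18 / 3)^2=-13284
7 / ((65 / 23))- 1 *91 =-5754/65 = -88.52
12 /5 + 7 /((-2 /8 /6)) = -828/5 = -165.60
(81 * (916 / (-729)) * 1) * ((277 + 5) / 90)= -43052/135 = -318.90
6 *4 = 24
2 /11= 0.18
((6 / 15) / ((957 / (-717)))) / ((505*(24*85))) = -239/821584500 = 0.00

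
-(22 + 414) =-436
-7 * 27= -189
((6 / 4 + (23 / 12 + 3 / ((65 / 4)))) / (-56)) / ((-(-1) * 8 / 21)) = -2809/16640 = -0.17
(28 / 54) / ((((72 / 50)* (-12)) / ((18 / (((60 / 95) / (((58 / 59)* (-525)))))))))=16874375/38232 = 441.37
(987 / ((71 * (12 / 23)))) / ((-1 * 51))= -7567/14484 = -0.52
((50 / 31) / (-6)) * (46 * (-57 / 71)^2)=-1245450/156271 = -7.97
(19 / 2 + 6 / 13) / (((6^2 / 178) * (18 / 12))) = 23051/702 = 32.84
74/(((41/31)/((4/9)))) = 9176/369 = 24.87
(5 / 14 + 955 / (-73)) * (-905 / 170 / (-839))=-138465/1714916 = -0.08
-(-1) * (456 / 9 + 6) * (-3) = -170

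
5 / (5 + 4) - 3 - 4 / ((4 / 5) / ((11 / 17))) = -869/153 = -5.68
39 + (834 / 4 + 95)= 685/2 = 342.50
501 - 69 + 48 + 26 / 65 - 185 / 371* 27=866167/1855 = 466.94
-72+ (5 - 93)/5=-448/5 = -89.60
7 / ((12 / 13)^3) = 15379/1728 = 8.90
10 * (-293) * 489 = -1432770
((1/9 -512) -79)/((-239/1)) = 5318/2151 = 2.47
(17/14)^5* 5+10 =12477525/537824 = 23.20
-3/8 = -0.38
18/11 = 1.64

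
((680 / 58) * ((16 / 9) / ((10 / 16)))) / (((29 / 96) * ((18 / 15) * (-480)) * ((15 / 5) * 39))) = -4352/2656719 = 0.00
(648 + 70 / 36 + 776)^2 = 658794889/324 = 2033317.56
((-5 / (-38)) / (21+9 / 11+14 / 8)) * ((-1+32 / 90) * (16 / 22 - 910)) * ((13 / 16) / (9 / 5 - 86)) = -3142295/99539556 = -0.03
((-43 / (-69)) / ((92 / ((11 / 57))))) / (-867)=-473/313711812 = 0.00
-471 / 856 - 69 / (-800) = -39717/85600 = -0.46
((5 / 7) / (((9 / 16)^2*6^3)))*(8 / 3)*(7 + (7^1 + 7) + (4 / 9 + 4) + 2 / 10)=295424/413343 = 0.71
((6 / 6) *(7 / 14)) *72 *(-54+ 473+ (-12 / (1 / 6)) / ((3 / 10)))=6444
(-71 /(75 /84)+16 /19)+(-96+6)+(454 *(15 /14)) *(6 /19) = -50104/3325 = -15.07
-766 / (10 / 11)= -4213/5 = -842.60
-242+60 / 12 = -237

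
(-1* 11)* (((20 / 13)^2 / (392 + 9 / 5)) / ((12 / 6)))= -0.03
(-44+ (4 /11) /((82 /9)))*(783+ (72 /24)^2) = -1427472/41 = -34816.39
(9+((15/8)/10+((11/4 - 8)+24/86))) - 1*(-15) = 13221/688 = 19.22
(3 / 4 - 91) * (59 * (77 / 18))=-1640023/72 = -22778.10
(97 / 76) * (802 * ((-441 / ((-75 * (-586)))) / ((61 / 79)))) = -451710861/33958700 = -13.30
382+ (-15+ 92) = 459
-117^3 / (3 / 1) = -533871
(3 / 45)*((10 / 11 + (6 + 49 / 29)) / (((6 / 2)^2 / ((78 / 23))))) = 71318/330165 = 0.22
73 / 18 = 4.06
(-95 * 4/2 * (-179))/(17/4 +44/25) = 3401000/601 = 5658.90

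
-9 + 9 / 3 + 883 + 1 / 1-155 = 723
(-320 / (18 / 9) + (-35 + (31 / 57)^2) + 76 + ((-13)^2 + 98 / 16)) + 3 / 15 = 7358437/129960 = 56.62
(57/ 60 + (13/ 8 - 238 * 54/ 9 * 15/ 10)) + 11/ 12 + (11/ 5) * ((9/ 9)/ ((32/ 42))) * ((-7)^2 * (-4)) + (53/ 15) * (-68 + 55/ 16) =-703819/240 = -2932.58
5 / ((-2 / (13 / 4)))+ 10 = 1.88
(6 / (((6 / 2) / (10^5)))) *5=1000000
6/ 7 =0.86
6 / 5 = 1.20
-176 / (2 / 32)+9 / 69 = -64765/23 = -2815.87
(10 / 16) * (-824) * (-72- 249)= 165315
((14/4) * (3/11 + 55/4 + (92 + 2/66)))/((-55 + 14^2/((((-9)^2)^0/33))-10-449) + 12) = 97993/1575024 = 0.06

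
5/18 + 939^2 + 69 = 15872225/18 = 881790.28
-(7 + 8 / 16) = -15/2 = -7.50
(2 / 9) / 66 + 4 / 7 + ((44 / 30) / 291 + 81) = 82258172/1008315 = 81.58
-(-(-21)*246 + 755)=-5921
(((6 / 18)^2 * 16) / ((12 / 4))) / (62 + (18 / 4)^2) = 64/8883 = 0.01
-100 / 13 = -7.69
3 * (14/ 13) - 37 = -439/13 = -33.77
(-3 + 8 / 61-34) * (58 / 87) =-4498/183 = -24.58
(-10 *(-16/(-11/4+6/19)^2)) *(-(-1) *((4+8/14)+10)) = 18852864/47915 = 393.46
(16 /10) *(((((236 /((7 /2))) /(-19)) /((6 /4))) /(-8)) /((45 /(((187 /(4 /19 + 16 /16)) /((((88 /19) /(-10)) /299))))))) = -990964/945 = -1048.64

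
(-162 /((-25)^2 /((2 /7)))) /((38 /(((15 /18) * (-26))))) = 702/16625 = 0.04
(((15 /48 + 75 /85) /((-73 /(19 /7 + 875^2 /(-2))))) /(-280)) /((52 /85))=-133983425/3662848 = -36.58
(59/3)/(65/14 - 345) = -826/14295 = -0.06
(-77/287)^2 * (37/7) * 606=230.57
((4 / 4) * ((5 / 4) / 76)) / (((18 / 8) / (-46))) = -115/342 = -0.34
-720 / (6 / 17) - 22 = -2062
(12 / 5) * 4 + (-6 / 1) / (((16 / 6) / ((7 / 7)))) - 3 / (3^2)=7.02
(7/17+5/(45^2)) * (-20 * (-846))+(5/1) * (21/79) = 84731873/12087 = 7010.17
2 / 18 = 1/9 = 0.11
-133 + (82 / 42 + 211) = 1679/21 = 79.95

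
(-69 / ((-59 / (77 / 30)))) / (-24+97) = 1771/43070 = 0.04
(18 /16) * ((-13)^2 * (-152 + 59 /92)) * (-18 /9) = 21179925/368 = 57554.14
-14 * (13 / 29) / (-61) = 182/1769 = 0.10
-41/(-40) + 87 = 88.02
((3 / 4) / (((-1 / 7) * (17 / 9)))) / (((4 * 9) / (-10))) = 105/136 = 0.77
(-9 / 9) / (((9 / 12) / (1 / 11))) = -4/33 = -0.12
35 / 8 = 4.38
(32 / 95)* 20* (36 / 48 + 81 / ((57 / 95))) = 17376/19 = 914.53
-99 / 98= -1.01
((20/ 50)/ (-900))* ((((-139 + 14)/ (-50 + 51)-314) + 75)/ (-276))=-91/155250 = 0.00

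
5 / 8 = 0.62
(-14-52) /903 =-22/301 = -0.07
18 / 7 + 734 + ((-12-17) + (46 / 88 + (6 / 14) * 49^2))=535025/308 = 1737.09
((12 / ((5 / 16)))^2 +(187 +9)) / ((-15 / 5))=-41764/75 = -556.85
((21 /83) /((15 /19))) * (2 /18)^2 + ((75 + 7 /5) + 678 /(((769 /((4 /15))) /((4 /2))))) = 397438499/5169987 = 76.87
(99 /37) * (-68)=-6732/37 = -181.95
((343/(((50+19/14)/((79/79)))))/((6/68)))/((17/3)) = 9604/719 = 13.36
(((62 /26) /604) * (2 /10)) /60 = 31/2355600 = 0.00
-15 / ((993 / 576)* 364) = -720/30121 = -0.02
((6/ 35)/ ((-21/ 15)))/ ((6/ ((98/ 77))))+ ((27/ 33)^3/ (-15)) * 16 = -28426/46585 = -0.61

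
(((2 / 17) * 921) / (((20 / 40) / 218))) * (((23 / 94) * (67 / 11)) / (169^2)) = 618797796/251022629 = 2.47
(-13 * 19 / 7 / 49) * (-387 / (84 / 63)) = 286767/1372 = 209.01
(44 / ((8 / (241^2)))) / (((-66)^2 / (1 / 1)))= 73.33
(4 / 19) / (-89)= -4/1691 = 0.00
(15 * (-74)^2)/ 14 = 41070/7 = 5867.14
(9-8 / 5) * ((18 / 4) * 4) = 666/5 = 133.20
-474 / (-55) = 8.62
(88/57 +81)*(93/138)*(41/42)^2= 245182255/4625208 = 53.01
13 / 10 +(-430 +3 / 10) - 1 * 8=-2182/5 = -436.40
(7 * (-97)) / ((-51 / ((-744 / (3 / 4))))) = -673568/51 = -13207.22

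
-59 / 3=-19.67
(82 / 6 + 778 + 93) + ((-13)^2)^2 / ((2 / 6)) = 259703/3 = 86567.67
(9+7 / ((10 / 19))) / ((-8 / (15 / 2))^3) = -150525/8192 = -18.37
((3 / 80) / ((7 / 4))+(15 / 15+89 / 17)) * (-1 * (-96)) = 357384/595 = 600.65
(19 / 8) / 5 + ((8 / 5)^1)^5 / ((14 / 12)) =1655989/175000 = 9.46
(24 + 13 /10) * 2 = 253/5 = 50.60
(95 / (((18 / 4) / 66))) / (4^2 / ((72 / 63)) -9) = 836/3 = 278.67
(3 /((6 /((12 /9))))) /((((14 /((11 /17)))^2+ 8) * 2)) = 121/172836 = 0.00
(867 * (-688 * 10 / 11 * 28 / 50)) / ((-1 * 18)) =2783648/165 = 16870.59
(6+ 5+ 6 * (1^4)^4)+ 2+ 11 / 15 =296/15 = 19.73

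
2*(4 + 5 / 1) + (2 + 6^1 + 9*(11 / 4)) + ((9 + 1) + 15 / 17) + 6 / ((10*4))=10503/170 = 61.78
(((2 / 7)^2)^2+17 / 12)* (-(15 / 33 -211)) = 7914737/26411 = 299.68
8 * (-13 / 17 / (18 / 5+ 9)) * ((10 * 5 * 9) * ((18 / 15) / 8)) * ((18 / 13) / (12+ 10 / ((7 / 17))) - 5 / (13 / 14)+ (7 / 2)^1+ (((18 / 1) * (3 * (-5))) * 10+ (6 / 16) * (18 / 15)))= 191143095/2159 = 88533.16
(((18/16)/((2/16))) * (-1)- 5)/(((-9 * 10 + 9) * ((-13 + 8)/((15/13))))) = -14/351 = -0.04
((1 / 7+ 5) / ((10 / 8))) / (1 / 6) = 864/35 = 24.69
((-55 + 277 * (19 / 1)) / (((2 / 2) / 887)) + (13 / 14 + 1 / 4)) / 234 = 14371769/728 = 19741.44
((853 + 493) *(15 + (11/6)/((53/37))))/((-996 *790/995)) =-693340079/25021512 = -27.71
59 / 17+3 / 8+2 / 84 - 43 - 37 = -217429/2856 = -76.13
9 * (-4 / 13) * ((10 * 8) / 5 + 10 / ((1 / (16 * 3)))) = -17856/13 = -1373.54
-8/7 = -1.14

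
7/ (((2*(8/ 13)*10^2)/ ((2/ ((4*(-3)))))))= -91/9600 = -0.01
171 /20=8.55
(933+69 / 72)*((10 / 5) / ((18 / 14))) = 156905/108 = 1452.82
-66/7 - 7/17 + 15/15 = -1052/119 = -8.84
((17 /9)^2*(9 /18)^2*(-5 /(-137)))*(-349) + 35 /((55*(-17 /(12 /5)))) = -475253767/41502780 = -11.45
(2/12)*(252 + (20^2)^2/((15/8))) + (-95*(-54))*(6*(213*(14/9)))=91914338/9 = 10212704.22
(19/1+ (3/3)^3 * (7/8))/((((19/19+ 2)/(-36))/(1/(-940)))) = 477/1880 = 0.25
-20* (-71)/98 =710/49 = 14.49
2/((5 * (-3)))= -2/15 = -0.13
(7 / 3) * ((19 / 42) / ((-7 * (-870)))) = 19/109620 = 0.00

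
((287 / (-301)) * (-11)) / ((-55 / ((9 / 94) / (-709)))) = 369/14328890 = 0.00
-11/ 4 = -2.75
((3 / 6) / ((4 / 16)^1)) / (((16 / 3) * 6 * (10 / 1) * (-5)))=-1/800 = 0.00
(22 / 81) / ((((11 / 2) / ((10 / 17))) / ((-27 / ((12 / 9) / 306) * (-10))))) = 1800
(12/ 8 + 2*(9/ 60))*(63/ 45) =63/25 = 2.52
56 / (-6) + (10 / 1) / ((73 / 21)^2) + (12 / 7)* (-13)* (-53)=131228642/111909 = 1172.64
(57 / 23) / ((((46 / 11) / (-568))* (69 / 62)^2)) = -228164464/839523 = -271.78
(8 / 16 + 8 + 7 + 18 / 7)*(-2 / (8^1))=-253/56 = -4.52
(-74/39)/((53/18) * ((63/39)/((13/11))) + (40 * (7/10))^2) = -1924/799057 = 0.00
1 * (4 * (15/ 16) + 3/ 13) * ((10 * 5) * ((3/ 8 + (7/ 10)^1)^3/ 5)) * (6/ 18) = 5485983/332800 = 16.48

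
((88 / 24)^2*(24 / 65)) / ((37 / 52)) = 3872/555 = 6.98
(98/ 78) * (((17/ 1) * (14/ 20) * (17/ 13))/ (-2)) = -99127/10140 = -9.78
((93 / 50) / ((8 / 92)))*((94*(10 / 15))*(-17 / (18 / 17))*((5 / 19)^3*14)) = -338963765/61731 = -5490.98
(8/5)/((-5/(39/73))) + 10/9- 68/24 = -62191/32850 = -1.89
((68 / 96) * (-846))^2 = 5745609/16 = 359100.56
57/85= 0.67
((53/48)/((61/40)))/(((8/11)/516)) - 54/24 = 31199/61 = 511.46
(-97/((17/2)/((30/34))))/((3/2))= -1940/289 = -6.71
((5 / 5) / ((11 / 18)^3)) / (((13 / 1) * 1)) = 5832/17303 = 0.34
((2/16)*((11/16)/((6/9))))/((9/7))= 77/768 = 0.10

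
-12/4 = -3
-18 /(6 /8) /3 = -8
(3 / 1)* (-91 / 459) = -91/153 = -0.59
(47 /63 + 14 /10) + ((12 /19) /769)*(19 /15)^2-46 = -53113234/1211175 = -43.85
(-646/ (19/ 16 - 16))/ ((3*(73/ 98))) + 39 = 3037145/51903 = 58.52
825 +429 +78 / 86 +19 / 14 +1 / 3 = 1256.60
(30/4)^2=225/4 = 56.25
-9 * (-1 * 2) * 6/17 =108/17 = 6.35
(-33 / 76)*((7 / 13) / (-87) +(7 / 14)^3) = -0.05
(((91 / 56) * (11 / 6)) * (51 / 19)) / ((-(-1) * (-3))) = -2431/912 = -2.67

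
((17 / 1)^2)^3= 24137569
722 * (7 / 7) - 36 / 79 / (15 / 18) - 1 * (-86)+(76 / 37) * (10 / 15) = 35462824/43845 = 808.82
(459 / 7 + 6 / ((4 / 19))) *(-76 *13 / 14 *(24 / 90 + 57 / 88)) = -130878631/21560 = -6070.44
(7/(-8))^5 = -16807/32768 = -0.51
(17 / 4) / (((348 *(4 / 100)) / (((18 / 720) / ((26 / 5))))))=425/289536 = 0.00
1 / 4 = 0.25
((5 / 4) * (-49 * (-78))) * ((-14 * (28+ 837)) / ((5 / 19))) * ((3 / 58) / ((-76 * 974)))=34713315/225968 = 153.62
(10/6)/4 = 5/12 = 0.42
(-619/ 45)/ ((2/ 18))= -619/5 = -123.80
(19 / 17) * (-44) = -836/17 = -49.18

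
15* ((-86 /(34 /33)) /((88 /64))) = -910.59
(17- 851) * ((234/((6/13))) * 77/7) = -4651218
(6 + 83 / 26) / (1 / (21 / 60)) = 1673/520 = 3.22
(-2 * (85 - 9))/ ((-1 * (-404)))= -38/101 = -0.38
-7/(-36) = 7/36 = 0.19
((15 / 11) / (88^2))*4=15/21296 = 0.00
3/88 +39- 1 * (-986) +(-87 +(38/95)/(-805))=332251499/354200 = 938.03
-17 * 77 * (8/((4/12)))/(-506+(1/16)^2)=1148928/18505 = 62.09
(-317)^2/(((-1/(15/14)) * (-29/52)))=39190710/203 = 193057.68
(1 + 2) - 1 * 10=-7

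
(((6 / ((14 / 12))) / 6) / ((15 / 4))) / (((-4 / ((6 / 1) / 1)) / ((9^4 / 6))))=-13122/35 = -374.91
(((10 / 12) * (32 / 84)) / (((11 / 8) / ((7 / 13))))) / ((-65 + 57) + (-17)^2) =160/361647 = 0.00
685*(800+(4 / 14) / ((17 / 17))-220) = 2782470/7 = 397495.71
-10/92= -5/46 = -0.11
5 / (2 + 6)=5/8 = 0.62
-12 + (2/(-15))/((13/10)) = -472/39 = -12.10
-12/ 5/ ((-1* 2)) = 6/5 = 1.20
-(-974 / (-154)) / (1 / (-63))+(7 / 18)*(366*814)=3836507/33 = 116257.79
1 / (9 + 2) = 1/11 = 0.09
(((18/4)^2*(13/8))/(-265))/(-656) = 1053/5562880 = 0.00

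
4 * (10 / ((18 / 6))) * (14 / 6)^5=672280/729 = 922.19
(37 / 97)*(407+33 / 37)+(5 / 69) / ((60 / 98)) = 6252841/40158 = 155.71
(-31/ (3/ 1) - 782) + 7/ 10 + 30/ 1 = -22849/30 = -761.63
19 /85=0.22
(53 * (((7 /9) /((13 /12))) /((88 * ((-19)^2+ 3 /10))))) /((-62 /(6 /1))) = -1855/16016429 = 0.00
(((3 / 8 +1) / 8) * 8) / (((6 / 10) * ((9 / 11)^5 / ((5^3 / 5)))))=221445125/1417176 = 156.26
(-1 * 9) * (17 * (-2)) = 306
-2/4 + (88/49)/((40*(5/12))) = -961/2450 = -0.39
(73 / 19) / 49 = 73/931 = 0.08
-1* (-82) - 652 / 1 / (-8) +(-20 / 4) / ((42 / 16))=161.60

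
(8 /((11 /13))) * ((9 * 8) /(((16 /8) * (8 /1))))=468/11 = 42.55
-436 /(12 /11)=-1199/3 = -399.67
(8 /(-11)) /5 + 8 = 432/55 = 7.85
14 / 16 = 7/8 = 0.88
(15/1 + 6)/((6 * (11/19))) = 133/22 = 6.05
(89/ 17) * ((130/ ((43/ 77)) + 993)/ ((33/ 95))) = 445654595/24123 = 18474.26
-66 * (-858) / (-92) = -14157/23 = -615.52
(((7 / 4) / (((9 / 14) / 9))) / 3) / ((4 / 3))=49/8 = 6.12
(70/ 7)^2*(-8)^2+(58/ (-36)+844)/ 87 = 10037563/1566 = 6409.68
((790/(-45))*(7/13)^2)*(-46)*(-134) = -47721688/1521 = -31375.21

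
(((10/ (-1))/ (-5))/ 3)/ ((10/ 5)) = 1/3 = 0.33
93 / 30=31/10 = 3.10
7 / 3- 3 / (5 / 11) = -64/15 = -4.27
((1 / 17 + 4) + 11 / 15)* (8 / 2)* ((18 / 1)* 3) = 87984/85 = 1035.11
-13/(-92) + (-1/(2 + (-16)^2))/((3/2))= 4939/35604 = 0.14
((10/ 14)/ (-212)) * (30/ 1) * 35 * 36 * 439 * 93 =-275582250/53 = -5199665.09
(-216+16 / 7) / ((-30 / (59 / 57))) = 44132/5985 = 7.37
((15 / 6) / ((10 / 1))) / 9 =1/36 = 0.03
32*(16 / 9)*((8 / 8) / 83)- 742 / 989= -47906/738783 = -0.06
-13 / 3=-4.33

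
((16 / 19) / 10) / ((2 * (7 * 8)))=1/1330 = 0.00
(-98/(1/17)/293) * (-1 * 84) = 477.62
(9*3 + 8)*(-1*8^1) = -280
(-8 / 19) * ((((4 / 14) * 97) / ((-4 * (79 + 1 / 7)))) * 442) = 85748/5263 = 16.29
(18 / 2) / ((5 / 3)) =27/5 = 5.40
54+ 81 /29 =1647/29 = 56.79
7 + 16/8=9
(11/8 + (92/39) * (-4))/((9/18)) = -2515/156 = -16.12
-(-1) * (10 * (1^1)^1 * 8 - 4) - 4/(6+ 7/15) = 7312/97 = 75.38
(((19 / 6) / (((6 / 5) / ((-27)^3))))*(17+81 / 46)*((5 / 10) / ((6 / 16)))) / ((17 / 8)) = -611427.77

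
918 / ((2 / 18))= 8262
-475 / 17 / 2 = -475/34 = -13.97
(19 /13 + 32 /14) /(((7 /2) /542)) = 369644/637 = 580.29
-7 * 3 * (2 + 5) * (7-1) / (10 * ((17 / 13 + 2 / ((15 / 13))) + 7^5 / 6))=-11466/364547 = -0.03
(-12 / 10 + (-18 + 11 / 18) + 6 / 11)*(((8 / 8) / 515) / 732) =-17863/373210200 = 0.00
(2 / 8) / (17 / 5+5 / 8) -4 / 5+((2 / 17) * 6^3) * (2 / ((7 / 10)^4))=990136386/4693955 = 210.94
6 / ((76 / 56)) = 84/19 = 4.42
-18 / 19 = -0.95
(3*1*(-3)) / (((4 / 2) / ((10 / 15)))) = -3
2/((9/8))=16/9 = 1.78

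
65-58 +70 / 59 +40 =2843/59 = 48.19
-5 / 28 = -0.18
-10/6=-5/3 = -1.67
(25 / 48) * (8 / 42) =25/252 = 0.10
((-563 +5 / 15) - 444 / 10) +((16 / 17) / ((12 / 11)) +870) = 67268/255 = 263.80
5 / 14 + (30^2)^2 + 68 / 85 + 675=56747331/70 = 810676.16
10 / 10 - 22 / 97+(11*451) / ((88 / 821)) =35916887/776 = 46284.65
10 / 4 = 2.50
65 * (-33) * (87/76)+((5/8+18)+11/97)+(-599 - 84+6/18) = -137976805/44232 = -3119.39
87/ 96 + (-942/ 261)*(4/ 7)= -22531/19488 = -1.16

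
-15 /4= -3.75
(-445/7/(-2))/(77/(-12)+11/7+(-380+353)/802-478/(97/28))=-0.22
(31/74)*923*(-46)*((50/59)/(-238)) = 16452475/259777 = 63.33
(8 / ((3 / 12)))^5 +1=33554433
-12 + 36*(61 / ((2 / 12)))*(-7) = -92244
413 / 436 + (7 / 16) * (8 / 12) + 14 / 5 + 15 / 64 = 447157/104640 = 4.27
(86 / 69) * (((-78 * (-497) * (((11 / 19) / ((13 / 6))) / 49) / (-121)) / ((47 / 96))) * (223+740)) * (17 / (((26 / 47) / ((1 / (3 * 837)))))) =-710836096/13560547 = -52.42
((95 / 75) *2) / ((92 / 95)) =361/138 = 2.62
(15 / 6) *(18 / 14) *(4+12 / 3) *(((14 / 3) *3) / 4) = 90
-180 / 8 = -45/2 = -22.50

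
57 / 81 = 19/27 = 0.70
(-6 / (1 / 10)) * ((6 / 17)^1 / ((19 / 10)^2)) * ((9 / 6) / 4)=-13500/6137 = -2.20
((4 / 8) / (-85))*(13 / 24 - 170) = 4067/4080 = 1.00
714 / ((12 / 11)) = 1309/2 = 654.50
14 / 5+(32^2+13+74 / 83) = 431887/415 = 1040.69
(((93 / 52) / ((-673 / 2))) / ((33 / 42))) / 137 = -651/13184743 = 0.00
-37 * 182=-6734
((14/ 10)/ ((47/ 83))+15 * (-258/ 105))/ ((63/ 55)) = -622193/20727 = -30.02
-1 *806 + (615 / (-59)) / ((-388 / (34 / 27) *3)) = -249084367/309042 = -805.99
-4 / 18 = -2/9 = -0.22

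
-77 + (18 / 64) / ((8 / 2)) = -9847/128 = -76.93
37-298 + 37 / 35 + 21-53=-10218/35 = -291.94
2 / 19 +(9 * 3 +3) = 572/19 = 30.11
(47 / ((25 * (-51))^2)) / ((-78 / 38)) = -893/63399375 = 0.00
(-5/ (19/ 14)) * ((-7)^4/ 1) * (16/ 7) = -384160/19 = -20218.95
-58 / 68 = -29/34 = -0.85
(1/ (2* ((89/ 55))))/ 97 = 55/17266 = 0.00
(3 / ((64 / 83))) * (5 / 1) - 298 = -17827/64 = -278.55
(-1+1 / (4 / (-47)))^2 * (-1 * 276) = -179469/4 = -44867.25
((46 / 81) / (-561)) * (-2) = 92/45441 = 0.00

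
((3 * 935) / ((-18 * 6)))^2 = 874225/1296 = 674.56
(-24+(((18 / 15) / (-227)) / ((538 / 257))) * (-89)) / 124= -7258941/37859060 = -0.19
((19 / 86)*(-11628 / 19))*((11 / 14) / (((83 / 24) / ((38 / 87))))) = -9721008/724507 = -13.42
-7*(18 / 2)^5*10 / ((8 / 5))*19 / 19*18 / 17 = -93002175/34 = -2735358.09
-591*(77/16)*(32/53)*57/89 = -5187798/4717 = -1099.81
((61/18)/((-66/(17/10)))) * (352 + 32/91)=-1385432/45045 = -30.76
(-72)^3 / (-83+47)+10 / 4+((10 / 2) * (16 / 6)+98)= 62891/6 = 10481.83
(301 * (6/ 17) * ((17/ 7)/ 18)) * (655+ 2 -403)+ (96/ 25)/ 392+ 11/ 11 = 13383161/3675 = 3641.68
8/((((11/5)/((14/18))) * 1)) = 280/99 = 2.83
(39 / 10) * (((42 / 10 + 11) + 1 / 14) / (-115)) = -0.52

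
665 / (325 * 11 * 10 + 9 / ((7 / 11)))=4655/250349 = 0.02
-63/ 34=-1.85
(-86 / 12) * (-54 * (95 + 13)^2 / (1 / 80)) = 361117440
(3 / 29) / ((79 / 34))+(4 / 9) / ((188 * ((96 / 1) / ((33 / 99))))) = 12428339/279098784 = 0.04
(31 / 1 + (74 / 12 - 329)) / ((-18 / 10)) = 8755/54 = 162.13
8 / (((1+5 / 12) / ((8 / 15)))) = 256/85 = 3.01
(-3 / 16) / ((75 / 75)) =-3/16 = -0.19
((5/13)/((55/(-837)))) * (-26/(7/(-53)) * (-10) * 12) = 10646640/77 = 138268.05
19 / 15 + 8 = 139/15 = 9.27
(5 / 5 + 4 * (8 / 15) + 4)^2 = 11449/225 = 50.88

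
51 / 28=1.82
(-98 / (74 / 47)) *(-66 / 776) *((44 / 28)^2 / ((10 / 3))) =563013/143560 = 3.92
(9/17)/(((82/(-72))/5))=-2.32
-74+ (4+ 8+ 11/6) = -361/6 = -60.17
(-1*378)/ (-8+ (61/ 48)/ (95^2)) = 23392800/495077 = 47.25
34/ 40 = 17/20 = 0.85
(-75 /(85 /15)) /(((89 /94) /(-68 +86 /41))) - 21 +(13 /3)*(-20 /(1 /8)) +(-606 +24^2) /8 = 151229239/744396 = 203.16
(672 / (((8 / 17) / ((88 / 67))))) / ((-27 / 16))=-670208/603 = -1111.46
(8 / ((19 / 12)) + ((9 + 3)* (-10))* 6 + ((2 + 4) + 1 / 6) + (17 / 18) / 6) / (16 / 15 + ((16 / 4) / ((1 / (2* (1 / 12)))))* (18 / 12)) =-7270475/21204 = -342.88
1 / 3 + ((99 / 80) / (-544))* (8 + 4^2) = 4549/16320 = 0.28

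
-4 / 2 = -2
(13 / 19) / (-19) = -13/361 = -0.04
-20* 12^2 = -2880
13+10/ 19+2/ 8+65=5987/76 = 78.78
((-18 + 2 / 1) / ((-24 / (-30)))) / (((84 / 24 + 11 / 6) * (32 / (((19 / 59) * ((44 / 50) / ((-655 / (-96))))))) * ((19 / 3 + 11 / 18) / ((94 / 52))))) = -795663/627981250 = 0.00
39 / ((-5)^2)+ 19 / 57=142/75 = 1.89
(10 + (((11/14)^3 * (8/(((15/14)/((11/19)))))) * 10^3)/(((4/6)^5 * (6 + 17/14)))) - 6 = 29701757/13433 = 2211.10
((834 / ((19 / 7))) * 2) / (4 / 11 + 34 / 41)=515.15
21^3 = 9261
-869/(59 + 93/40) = -3160/223 = -14.17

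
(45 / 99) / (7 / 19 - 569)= -95/118844 = 0.00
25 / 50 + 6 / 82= 47/82 = 0.57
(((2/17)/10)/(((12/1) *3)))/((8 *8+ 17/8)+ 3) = 2/423045 = 0.00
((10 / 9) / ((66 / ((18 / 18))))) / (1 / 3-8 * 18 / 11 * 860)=-5/3343581 = 0.00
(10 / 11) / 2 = 5/11 = 0.45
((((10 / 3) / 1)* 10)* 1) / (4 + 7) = 100/33 = 3.03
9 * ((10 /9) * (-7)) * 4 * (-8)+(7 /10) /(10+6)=358407/160 = 2240.04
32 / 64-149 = -297/2 = -148.50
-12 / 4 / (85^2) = -3/7225 = 0.00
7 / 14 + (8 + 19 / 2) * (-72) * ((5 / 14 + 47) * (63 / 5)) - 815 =-1505313/2 = -752656.50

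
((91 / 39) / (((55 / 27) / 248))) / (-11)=-25.82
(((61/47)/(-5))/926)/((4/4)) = -61/217610 = 0.00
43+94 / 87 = 3835/87 = 44.08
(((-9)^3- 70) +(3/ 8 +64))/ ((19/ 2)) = -5877/76 = -77.33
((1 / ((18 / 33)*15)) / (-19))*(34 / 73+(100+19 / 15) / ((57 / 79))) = -96680573/106729650 = -0.91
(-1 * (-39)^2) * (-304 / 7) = 462384/7 = 66054.86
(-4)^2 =16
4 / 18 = 2/9 = 0.22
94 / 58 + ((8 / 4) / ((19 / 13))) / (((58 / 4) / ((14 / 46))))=20903/12673 = 1.65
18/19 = 0.95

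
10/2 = 5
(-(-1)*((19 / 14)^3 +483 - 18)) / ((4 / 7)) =1282819/1568 = 818.12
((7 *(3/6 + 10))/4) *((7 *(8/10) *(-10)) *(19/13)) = -19551/13 = -1503.92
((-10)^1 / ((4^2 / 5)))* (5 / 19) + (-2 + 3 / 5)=-1689/760 = -2.22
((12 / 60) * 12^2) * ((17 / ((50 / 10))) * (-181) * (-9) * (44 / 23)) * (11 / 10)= 965045664/2875 = 335668.06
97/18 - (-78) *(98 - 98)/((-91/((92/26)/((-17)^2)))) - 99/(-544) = 27275/4896 = 5.57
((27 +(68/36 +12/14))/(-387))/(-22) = 937/268191 = 0.00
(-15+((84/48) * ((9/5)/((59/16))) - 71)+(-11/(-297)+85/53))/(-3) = 35251198/1266435 = 27.83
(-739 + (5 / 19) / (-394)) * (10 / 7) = -27660795/26201 = -1055.72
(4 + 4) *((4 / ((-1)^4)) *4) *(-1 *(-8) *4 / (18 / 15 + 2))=1280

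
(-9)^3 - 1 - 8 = -738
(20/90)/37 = 2/333 = 0.01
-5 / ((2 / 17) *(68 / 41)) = -205/8 = -25.62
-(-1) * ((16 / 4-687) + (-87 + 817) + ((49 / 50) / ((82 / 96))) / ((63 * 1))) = 144581/3075 = 47.02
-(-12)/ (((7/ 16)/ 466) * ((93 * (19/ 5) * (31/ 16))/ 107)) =255293440/127813 = 1997.40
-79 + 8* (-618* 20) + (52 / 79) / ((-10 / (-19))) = -39088311/395 = -98957.75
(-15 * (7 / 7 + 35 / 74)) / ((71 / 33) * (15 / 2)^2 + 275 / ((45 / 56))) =-64746/1357493 = -0.05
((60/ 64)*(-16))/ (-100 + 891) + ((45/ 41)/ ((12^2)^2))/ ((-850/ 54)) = -13384773/705698560 = -0.02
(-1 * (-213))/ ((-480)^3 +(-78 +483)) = -71/36863865 = 0.00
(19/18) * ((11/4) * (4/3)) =209/54 = 3.87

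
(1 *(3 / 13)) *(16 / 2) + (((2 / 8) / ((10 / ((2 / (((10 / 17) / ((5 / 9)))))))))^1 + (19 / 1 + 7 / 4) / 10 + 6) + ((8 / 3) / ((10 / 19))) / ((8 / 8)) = 17591/1170 = 15.04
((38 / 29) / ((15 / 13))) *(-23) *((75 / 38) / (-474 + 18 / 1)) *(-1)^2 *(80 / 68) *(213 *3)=84.99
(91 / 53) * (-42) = -3822/53 = -72.11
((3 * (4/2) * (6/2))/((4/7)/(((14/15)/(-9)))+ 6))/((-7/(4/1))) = -21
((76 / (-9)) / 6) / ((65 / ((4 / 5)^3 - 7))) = 30818/219375 = 0.14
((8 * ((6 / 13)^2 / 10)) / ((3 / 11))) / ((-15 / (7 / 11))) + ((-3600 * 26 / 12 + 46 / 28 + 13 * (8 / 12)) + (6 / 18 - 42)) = -463226343/59150 = -7831.38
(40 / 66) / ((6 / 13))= 130/99 = 1.31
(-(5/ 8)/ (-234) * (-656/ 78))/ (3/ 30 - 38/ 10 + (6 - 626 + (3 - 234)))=1025/38999961 = 0.00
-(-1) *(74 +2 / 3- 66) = 26/3 = 8.67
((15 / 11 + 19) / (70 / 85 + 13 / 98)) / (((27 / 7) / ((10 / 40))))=653072/473121 = 1.38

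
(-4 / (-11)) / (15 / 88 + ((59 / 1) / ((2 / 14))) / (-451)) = -1312/2689 = -0.49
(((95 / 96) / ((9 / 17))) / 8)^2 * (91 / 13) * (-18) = -6.88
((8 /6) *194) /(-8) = -97/3 = -32.33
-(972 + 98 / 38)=-974.58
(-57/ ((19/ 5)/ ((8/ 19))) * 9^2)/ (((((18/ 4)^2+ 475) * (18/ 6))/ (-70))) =129600/5377 = 24.10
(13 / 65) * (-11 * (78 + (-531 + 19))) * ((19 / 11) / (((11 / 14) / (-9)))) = -1038996/55 = -18890.84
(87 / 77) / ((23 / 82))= 7134/1771 = 4.03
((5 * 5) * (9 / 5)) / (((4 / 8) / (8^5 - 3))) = 2948850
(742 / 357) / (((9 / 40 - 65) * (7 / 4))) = -16960/924987 = -0.02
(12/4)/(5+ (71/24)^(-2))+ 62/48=1162163/618744 = 1.88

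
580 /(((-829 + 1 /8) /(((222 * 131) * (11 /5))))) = -44769.88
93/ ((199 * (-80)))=-93/15920 = -0.01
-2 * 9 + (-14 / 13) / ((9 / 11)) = -2260/117 = -19.32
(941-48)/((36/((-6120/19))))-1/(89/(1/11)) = -7822211/979 = -7990.00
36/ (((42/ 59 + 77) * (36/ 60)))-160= -146012/917 = -159.23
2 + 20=22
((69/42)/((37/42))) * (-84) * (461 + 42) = -2915388/37 = -78794.27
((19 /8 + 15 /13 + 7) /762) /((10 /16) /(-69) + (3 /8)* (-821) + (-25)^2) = 25185/578008496 = 0.00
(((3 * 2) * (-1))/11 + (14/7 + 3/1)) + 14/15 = 5.39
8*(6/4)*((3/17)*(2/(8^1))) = 0.53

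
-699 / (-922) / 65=699/59930 = 0.01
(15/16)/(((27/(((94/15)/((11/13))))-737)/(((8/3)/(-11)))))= 3055/9857749 = 0.00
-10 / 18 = -5/9 = -0.56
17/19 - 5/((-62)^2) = 65253/73036 = 0.89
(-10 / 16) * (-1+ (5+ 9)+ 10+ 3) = -65/4 = -16.25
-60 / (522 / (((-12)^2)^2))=-69120/29 = -2383.45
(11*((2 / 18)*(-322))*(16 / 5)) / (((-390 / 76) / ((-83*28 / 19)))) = -263411456/8775 = -30018.40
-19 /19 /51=-1/51 = -0.02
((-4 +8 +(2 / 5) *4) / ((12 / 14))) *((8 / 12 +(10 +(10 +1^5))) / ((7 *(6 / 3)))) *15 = 455/3 = 151.67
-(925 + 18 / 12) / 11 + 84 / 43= -77831/946 = -82.27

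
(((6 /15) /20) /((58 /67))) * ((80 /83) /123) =268/1480305 = 0.00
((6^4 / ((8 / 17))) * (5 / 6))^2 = 5267025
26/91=2/7 = 0.29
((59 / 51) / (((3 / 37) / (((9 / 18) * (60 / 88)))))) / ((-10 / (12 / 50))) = -2183/18700 = -0.12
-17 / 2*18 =-153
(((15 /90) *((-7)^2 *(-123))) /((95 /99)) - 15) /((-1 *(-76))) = -201741/14440 = -13.97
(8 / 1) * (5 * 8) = 320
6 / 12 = 1/2 = 0.50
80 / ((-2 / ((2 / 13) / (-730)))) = 8/949 = 0.01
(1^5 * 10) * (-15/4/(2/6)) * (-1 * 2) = 225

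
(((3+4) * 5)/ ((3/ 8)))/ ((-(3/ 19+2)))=-5320/123 = -43.25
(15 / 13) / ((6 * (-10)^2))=1/520 = 0.00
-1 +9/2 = 7/2 = 3.50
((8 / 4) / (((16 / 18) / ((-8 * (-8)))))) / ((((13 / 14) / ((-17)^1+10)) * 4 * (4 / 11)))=-9702/13 = -746.31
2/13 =0.15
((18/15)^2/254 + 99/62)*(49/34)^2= 757373841/227558600 = 3.33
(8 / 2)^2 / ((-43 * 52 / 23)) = -0.16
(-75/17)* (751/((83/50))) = -2816250/1411 = -1995.92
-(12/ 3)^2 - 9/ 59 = -953/59 = -16.15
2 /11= 0.18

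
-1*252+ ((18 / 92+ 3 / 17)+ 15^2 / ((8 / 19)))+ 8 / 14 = 6203543/21896 = 283.32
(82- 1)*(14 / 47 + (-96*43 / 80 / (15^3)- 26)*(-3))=186409134/29375 = 6345.84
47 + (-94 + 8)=-39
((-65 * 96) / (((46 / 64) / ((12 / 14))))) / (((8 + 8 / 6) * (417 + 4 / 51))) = -45826560/23972417 = -1.91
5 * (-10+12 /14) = -320/7 = -45.71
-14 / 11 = -1.27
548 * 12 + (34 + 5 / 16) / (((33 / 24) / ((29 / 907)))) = 131233425/19954 = 6576.80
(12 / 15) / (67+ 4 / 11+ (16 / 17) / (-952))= 0.01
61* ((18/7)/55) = 1098/385 = 2.85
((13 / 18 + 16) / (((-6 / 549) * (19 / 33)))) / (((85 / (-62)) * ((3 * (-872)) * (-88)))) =569191/67597440 = 0.01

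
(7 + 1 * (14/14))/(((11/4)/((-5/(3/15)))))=-800/11 = -72.73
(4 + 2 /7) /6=5/7 = 0.71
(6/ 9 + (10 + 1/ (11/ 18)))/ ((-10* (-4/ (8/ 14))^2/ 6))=-58/385 = -0.15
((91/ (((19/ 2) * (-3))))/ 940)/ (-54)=91/1446660 = 0.00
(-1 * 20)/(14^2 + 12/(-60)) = -100/979 = -0.10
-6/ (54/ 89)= -89/9 = -9.89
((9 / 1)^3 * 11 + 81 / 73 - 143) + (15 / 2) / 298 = 342718379/43508 = 7877.13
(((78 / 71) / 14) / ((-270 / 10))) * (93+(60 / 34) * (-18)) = -0.18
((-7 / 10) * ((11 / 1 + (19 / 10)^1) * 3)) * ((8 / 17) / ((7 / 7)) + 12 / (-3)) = 8127/85 = 95.61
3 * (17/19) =51/19 = 2.68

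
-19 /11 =-1.73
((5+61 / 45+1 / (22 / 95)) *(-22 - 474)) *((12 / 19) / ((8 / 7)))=-9172156/3135 = -2925.73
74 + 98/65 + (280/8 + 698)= 52553/65 = 808.51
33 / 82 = 0.40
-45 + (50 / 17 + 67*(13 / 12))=6227/204 = 30.52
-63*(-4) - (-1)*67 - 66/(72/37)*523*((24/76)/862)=10236303/32756 = 312.50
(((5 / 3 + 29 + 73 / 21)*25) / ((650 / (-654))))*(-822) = 64241766/91 = 705953.47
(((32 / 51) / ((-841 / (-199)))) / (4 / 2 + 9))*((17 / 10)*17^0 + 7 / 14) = 6368/214455 = 0.03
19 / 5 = 3.80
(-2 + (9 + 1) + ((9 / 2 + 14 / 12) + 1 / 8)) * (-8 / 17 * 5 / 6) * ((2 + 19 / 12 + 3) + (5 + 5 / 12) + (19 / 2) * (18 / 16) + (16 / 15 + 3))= -2125351/14688 = -144.70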